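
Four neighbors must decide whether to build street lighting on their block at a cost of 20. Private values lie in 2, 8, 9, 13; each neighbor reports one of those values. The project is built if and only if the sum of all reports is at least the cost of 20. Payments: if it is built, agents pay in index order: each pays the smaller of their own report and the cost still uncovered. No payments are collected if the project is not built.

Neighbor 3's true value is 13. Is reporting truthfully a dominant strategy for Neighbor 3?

No

Consider the case where Neighbor 1 reports 2, Neighbor 2 reports 2 and Neighbor 4 reports 8.
Truthful report 13: project built, pays 13, utility 13 - 13 = 0.
Report 8 instead: project built, pays 8, utility 13 - 8 = 5.
Since 5 > 0, reporting 8 is strictly better here, so truthful reporting is not dominant.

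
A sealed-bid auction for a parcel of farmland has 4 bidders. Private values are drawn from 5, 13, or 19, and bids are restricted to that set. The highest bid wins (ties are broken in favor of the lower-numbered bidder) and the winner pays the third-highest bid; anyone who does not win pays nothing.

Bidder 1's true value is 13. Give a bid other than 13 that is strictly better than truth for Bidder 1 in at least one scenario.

Suppose Bidder 2 bids 5, Bidder 3 bids 5 and Bidder 4 bids 19.
Bid 13: loses, pays 0, utility 0.
Bid 19: wins, pays 5, utility 13 - 5 = 8.
So bidding 19 beats truth here (8 > 0).

19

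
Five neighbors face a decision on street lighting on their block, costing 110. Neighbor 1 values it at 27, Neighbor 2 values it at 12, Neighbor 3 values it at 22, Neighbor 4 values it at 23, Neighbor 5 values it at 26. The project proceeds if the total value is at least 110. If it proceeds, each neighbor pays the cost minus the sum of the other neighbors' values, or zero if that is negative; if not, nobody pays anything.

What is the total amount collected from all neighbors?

110

Total value 110 ≥ cost 110, so it is built.
Neighbor 1: others sum to 83; max(0, 110 - 83) = 27.
Neighbor 2: others sum to 98; max(0, 110 - 98) = 12.
Neighbor 3: others sum to 88; max(0, 110 - 88) = 22.
Neighbor 4: others sum to 87; max(0, 110 - 87) = 23.
Neighbor 5: others sum to 84; max(0, 110 - 84) = 26.
Total collected = 27 + 12 + 22 + 23 + 26 = 110.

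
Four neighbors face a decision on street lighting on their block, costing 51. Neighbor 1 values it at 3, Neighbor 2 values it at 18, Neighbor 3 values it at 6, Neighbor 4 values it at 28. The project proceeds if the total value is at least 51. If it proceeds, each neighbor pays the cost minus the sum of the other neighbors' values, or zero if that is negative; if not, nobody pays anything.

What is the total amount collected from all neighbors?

Total value 55 ≥ cost 51, so it is built.
Neighbor 1: others sum to 52; max(0, 51 - 52) = 0.
Neighbor 2: others sum to 37; max(0, 51 - 37) = 14.
Neighbor 3: others sum to 49; max(0, 51 - 49) = 2.
Neighbor 4: others sum to 27; max(0, 51 - 27) = 24.
Total collected = 0 + 14 + 2 + 24 = 40.

40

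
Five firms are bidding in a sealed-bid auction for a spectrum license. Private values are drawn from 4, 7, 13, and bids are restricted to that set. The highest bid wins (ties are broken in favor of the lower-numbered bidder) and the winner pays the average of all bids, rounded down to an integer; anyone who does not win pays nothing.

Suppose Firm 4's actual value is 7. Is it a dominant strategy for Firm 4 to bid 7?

Consider the case where Firm 1 bids 4, Firm 2 bids 4, Firm 3 bids 7 and Firm 5 bids 4.
Truthful bid 7: loses, pays 0, utility 0.
Bid 13 instead: wins, pays 6, utility 7 - 6 = 1.
Since 1 > 0, bidding 13 is strictly better here, so truthful bidding is not dominant.

No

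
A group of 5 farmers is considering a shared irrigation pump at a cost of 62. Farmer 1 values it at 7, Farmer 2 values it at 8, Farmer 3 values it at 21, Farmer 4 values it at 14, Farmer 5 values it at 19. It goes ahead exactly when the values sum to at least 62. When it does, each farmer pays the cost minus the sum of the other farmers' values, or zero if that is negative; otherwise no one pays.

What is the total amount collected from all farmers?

34

Total value 69 ≥ cost 62, so it is built.
Farmer 1: others sum to 62; max(0, 62 - 62) = 0.
Farmer 2: others sum to 61; max(0, 62 - 61) = 1.
Farmer 3: others sum to 48; max(0, 62 - 48) = 14.
Farmer 4: others sum to 55; max(0, 62 - 55) = 7.
Farmer 5: others sum to 50; max(0, 62 - 50) = 12.
Total collected = 0 + 1 + 14 + 7 + 12 = 34.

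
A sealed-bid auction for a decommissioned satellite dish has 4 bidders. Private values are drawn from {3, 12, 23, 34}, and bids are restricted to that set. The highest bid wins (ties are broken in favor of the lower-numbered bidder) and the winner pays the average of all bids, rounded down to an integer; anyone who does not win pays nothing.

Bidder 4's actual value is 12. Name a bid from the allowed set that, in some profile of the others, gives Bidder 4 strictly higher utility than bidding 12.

23

Suppose Bidder 1 bids 3, Bidder 2 bids 3 and Bidder 3 bids 12.
Bid 12: loses, pays 0, utility 0.
Bid 23: wins, pays 10, utility 12 - 10 = 2.
So bidding 23 beats truth here (2 > 0).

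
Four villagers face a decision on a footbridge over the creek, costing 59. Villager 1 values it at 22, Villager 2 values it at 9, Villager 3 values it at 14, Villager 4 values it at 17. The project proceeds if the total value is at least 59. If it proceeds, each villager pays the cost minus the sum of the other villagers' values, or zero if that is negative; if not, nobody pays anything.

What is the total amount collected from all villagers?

50

Total value 62 ≥ cost 59, so it is built.
Villager 1: others sum to 40; max(0, 59 - 40) = 19.
Villager 2: others sum to 53; max(0, 59 - 53) = 6.
Villager 3: others sum to 48; max(0, 59 - 48) = 11.
Villager 4: others sum to 45; max(0, 59 - 45) = 14.
Total collected = 19 + 6 + 11 + 14 = 50.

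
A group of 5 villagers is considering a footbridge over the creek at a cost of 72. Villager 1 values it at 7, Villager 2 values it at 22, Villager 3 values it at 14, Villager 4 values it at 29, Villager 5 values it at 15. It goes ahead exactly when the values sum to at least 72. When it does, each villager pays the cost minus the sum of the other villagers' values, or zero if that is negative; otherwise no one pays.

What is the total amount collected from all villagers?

Total value 87 ≥ cost 72, so it is built.
Villager 1: others sum to 80; max(0, 72 - 80) = 0.
Villager 2: others sum to 65; max(0, 72 - 65) = 7.
Villager 3: others sum to 73; max(0, 72 - 73) = 0.
Villager 4: others sum to 58; max(0, 72 - 58) = 14.
Villager 5: others sum to 72; max(0, 72 - 72) = 0.
Total collected = 0 + 7 + 0 + 14 + 0 = 21.

21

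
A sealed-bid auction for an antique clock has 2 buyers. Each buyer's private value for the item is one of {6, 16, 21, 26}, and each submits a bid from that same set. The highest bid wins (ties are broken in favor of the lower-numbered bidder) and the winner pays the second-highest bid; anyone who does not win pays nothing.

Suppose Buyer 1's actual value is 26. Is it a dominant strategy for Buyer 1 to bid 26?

Yes

Check each profile of the others' bids and compare truth against every alternative bid.
Others bid (6): truth gives 20, best alternative gives 20.
Others bid (16): truth gives 10, best alternative gives 10.
Others bid (21): truth gives 5, best alternative gives 5.
Others bid (26): truth gives 0, best alternative gives 0.
In every case the truthful bid is at least as good as any alternative, so it is a dominant strategy.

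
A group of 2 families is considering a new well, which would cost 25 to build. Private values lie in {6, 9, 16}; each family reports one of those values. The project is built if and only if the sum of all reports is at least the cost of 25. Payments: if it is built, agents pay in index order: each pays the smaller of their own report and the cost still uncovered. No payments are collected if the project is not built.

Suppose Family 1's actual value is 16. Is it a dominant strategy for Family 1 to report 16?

Consider the case where Family 2 reports 16.
Truthful report 16: project built, pays 16, utility 16 - 16 = 0.
Report 9 instead: project built, pays 9, utility 16 - 9 = 7.
Since 7 > 0, reporting 9 is strictly better here, so truthful reporting is not dominant.

No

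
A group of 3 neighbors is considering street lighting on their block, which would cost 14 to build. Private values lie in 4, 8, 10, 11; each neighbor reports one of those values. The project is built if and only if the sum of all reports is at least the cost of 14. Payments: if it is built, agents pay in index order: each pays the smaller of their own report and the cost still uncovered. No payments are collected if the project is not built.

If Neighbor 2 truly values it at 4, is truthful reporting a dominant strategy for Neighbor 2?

Yes

Check each profile of the others' reports and compare truth against every alternative report.
Others report (4, 4): truth gives 0, best alternative gives -4.
Others report (4, 8): truth gives 0, best alternative gives -4.
Others report (4, 10): truth gives 0, best alternative gives -4.
Others report (4, 11): truth gives 0, best alternative gives -4.
Others report (8, 4): truth gives 0, best alternative gives -2.
Others report (8, 8): truth gives 0, best alternative gives -2.
(Remaining 10 profiles checked similarly; truth is weakly best in each.)
In every case the truthful report is at least as good as any alternative, so it is a dominant strategy.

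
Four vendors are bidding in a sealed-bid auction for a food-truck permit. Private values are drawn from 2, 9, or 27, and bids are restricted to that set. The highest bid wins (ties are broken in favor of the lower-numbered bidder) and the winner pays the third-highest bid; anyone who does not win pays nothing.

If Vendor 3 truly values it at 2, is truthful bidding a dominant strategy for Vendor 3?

Check each profile of the others' bids and compare truth against every alternative bid.
Others bid (2, 2, 2): truth gives 0, best alternative gives 0.
Others bid (2, 2, 9): truth gives 0, best alternative gives 0.
Others bid (2, 2, 27): truth gives 0, best alternative gives 0.
Others bid (2, 9, 2): truth gives 0, best alternative gives 0.
Others bid (2, 9, 9): truth gives 0, best alternative gives 0.
Others bid (2, 9, 27): truth gives 0, best alternative gives 0.
(Remaining 21 profiles checked similarly; truth is weakly best in each.)
In every case the truthful bid is at least as good as any alternative, so it is a dominant strategy.

Yes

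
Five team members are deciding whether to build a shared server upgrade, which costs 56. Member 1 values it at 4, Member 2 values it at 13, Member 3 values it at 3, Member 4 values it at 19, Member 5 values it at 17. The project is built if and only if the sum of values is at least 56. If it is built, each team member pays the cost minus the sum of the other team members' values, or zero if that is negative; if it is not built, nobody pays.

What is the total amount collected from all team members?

Total value 56 ≥ cost 56, so it is built.
Member 1: others sum to 52; max(0, 56 - 52) = 4.
Member 2: others sum to 43; max(0, 56 - 43) = 13.
Member 3: others sum to 53; max(0, 56 - 53) = 3.
Member 4: others sum to 37; max(0, 56 - 37) = 19.
Member 5: others sum to 39; max(0, 56 - 39) = 17.
Total collected = 4 + 13 + 3 + 19 + 17 = 56.

56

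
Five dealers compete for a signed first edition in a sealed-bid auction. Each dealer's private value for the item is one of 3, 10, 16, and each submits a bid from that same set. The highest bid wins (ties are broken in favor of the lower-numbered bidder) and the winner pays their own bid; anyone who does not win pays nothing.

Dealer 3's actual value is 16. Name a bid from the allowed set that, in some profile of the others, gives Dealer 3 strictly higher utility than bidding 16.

10

Suppose Dealer 1 bids 3, Dealer 2 bids 3, Dealer 4 bids 3 and Dealer 5 bids 3.
Bid 16: wins, pays 16, utility 16 - 16 = 0.
Bid 10: wins, pays 10, utility 16 - 10 = 6.
So bidding 10 beats truth here (6 > 0).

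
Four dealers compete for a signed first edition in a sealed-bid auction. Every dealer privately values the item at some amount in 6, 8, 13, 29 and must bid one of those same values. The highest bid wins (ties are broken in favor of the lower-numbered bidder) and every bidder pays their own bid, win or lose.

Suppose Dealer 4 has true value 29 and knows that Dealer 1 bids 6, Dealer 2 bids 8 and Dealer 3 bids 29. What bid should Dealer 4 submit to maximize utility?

Bid 6: loses but pays 6, utility -6.
Bid 8: loses but pays 8, utility -8.
Bid 13: loses but pays 13, utility -13.
Bid 29: loses but pays 29, utility -29.
The best choice is 6 with utility -6.

6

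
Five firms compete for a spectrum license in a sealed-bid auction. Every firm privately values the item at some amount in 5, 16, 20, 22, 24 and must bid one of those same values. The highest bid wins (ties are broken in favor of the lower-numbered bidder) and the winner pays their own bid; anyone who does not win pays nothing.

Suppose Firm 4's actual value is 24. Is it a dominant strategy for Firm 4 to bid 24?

Consider the case where Firm 1 bids 5, Firm 2 bids 5, Firm 3 bids 5 and Firm 5 bids 5.
Truthful bid 24: wins, pays 24, utility 24 - 24 = 0.
Bid 16 instead: wins, pays 16, utility 24 - 16 = 8.
Since 8 > 0, bidding 16 is strictly better here, so truthful bidding is not dominant.

No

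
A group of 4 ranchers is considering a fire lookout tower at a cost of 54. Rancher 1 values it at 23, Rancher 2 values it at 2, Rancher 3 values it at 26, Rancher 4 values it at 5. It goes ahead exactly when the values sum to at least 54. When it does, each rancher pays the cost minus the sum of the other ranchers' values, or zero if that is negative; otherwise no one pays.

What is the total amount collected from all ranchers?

Total value 56 ≥ cost 54, so it is built.
Rancher 1: others sum to 33; max(0, 54 - 33) = 21.
Rancher 2: others sum to 54; max(0, 54 - 54) = 0.
Rancher 3: others sum to 30; max(0, 54 - 30) = 24.
Rancher 4: others sum to 51; max(0, 54 - 51) = 3.
Total collected = 21 + 0 + 24 + 3 = 48.

48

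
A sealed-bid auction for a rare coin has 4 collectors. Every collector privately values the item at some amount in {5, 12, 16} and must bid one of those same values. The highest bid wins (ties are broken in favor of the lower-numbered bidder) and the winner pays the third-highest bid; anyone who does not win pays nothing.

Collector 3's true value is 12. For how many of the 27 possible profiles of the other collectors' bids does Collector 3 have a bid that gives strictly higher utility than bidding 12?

3

Others bid (5, 5, 16): truth gives 0; bid 16 gives 7 > 0. Violating.
Others bid (5, 12, 5): truth gives 0; bid 16 gives 7 > 0. Violating.
Others bid (12, 5, 5): truth gives 0; bid 16 gives 7 > 0. Violating.
Others bid (5, 5, 5): truth gives 7; no alternative beats it.
Others bid (5, 5, 12): truth gives 7; no alternative beats it.
(Checking all 27 profiles: 3 have a profitable deviation, 24 do not.)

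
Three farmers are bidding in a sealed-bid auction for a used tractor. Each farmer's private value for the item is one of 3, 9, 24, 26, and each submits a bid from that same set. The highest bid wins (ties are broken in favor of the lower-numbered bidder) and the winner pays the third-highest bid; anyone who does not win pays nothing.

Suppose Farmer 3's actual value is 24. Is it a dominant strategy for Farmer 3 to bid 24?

Consider the case where Farmer 1 bids 3 and Farmer 2 bids 24.
Truthful bid 24: loses, pays 0, utility 0.
Bid 26 instead: wins, pays 3, utility 24 - 3 = 21.
Since 21 > 0, bidding 26 is strictly better here, so truthful bidding is not dominant.

No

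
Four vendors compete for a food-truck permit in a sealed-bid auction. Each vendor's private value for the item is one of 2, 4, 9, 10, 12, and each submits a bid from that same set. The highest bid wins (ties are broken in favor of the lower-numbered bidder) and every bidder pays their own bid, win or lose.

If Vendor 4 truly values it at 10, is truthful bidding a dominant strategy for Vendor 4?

No

Consider the case where Vendor 1 bids 2, Vendor 2 bids 2 and Vendor 3 bids 2.
Truthful bid 10: wins, pays 10, utility 10 - 10 = 0.
Bid 4 instead: wins, pays 4, utility 10 - 4 = 6.
Since 6 > 0, bidding 4 is strictly better here, so truthful bidding is not dominant.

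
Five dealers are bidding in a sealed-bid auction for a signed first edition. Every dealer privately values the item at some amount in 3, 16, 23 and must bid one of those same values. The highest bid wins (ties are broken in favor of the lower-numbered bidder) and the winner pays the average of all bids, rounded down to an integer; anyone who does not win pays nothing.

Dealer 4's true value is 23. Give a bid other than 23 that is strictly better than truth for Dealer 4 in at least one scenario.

Suppose Dealer 1 bids 3, Dealer 2 bids 3, Dealer 3 bids 3 and Dealer 5 bids 3.
Bid 23: wins, pays 7, utility 23 - 7 = 16.
Bid 16: wins, pays 5, utility 23 - 5 = 18.
So bidding 16 beats truth here (18 > 16).

16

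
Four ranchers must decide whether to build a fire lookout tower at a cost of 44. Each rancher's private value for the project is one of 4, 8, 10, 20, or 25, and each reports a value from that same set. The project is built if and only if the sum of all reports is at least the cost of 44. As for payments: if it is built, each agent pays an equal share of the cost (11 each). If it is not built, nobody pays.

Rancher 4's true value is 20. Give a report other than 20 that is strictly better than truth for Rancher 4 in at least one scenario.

Suppose Rancher 1 reports 4, Rancher 2 reports 8 and Rancher 3 reports 8.
Report 20: project not built, utility 0.
Report 25: project built, pays 11, utility 20 - 11 = 9.
So reporting 25 beats truth here (9 > 0).

25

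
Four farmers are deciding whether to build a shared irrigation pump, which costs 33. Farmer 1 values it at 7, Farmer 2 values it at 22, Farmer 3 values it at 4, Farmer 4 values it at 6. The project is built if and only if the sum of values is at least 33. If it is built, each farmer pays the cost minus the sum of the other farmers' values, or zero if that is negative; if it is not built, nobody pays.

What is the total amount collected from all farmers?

Total value 39 ≥ cost 33, so it is built.
Farmer 1: others sum to 32; max(0, 33 - 32) = 1.
Farmer 2: others sum to 17; max(0, 33 - 17) = 16.
Farmer 3: others sum to 35; max(0, 33 - 35) = 0.
Farmer 4: others sum to 33; max(0, 33 - 33) = 0.
Total collected = 1 + 16 + 0 + 0 = 17.

17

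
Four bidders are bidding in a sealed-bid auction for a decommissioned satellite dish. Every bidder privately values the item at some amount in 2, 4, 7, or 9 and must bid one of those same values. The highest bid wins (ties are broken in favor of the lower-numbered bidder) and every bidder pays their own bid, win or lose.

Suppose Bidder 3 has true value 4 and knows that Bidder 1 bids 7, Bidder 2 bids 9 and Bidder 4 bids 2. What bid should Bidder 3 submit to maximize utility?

2

Bid 2: loses but pays 2, utility -2.
Bid 4: loses but pays 4, utility -4.
Bid 7: loses but pays 7, utility -7.
Bid 9: loses but pays 9, utility -9.
The best choice is 2 with utility -2.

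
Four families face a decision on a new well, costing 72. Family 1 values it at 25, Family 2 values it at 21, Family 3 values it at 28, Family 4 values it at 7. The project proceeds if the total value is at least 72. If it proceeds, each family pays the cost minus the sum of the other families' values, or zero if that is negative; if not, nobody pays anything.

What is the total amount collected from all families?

Total value 81 ≥ cost 72, so it is built.
Family 1: others sum to 56; max(0, 72 - 56) = 16.
Family 2: others sum to 60; max(0, 72 - 60) = 12.
Family 3: others sum to 53; max(0, 72 - 53) = 19.
Family 4: others sum to 74; max(0, 72 - 74) = 0.
Total collected = 16 + 12 + 19 + 0 = 47.

47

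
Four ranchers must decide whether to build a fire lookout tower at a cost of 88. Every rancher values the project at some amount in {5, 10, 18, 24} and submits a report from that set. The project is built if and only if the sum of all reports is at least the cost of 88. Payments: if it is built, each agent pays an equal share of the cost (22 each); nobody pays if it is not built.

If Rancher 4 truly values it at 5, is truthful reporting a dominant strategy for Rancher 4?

Yes

Check each profile of the others' reports and compare truth against every alternative report.
Others report (5, 5, 5): truth gives 0, best alternative gives 0.
Others report (5, 5, 10): truth gives 0, best alternative gives 0.
Others report (5, 5, 18): truth gives 0, best alternative gives 0.
Others report (5, 5, 24): truth gives 0, best alternative gives 0.
Others report (5, 10, 5): truth gives 0, best alternative gives 0.
Others report (5, 10, 10): truth gives 0, best alternative gives 0.
(Remaining 58 profiles checked similarly; truth is weakly best in each.)
In every case the truthful report is at least as good as any alternative, so it is a dominant strategy.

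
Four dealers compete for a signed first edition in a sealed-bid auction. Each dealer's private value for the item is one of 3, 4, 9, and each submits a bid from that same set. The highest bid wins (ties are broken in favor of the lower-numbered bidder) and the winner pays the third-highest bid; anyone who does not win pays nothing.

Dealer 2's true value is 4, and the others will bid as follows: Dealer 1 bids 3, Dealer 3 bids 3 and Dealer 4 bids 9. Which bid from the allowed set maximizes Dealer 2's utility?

9

Bid 3: loses, pays 0, utility 0.
Bid 4: loses, pays 0, utility 0.
Bid 9: wins, pays 3, utility 4 - 3 = 1.
The best choice is 9 with utility 1.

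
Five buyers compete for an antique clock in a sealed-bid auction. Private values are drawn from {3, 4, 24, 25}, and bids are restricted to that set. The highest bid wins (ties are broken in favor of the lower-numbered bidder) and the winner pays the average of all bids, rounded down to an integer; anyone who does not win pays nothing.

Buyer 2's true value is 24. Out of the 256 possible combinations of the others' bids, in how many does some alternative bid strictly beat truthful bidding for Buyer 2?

Others bid (3, 3, 3, 3): truth gives 17; bid 4 gives 21 > 17. Violating.
Others bid (3, 3, 3, 4): truth gives 17; bid 4 gives 21 > 17. Violating.
Others bid (3, 3, 3, 25): truth gives 0; bid 25 gives 13 > 0. Violating.
Others bid (3, 3, 4, 3): truth gives 17; bid 4 gives 21 > 17. Violating.
Others bid (3, 3, 3, 24): truth gives 13; no alternative beats it.
Others bid (3, 3, 4, 24): truth gives 13; no alternative beats it.
(Checking all 256 profiles: 138 have a profitable deviation, 118 do not.)

138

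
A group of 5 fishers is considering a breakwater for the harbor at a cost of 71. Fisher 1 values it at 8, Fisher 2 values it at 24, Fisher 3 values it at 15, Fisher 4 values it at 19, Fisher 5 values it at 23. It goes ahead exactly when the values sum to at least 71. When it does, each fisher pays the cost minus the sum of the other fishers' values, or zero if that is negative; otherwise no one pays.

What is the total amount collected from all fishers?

12

Total value 89 ≥ cost 71, so it is built.
Fisher 1: others sum to 81; max(0, 71 - 81) = 0.
Fisher 2: others sum to 65; max(0, 71 - 65) = 6.
Fisher 3: others sum to 74; max(0, 71 - 74) = 0.
Fisher 4: others sum to 70; max(0, 71 - 70) = 1.
Fisher 5: others sum to 66; max(0, 71 - 66) = 5.
Total collected = 0 + 6 + 0 + 1 + 5 = 12.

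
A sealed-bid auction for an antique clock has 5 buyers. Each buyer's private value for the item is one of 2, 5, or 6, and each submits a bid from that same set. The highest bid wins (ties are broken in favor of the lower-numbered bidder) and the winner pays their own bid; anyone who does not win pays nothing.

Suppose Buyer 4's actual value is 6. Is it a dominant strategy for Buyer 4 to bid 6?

Consider the case where Buyer 1 bids 2, Buyer 2 bids 2, Buyer 3 bids 2 and Buyer 5 bids 2.
Truthful bid 6: wins, pays 6, utility 6 - 6 = 0.
Bid 5 instead: wins, pays 5, utility 6 - 5 = 1.
Since 1 > 0, bidding 5 is strictly better here, so truthful bidding is not dominant.

No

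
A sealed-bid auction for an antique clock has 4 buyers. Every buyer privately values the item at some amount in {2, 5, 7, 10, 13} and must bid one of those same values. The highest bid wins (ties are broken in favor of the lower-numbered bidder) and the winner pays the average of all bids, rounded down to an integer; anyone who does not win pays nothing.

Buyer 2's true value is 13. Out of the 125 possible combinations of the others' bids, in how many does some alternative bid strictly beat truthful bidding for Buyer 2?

39

Others bid (2, 2, 2): truth gives 9; bid 5 gives 11 > 9. Violating.
Others bid (2, 2, 5): truth gives 8; bid 5 gives 10 > 8. Violating.
Others bid (2, 2, 7): truth gives 7; bid 7 gives 9 > 7. Violating.
Others bid (2, 5, 2): truth gives 8; bid 5 gives 10 > 8. Violating.
Others bid (2, 2, 10): truth gives 7; no alternative beats it.
Others bid (2, 2, 13): truth gives 6; no alternative beats it.
(Checking all 125 profiles: 39 have a profitable deviation, 86 do not.)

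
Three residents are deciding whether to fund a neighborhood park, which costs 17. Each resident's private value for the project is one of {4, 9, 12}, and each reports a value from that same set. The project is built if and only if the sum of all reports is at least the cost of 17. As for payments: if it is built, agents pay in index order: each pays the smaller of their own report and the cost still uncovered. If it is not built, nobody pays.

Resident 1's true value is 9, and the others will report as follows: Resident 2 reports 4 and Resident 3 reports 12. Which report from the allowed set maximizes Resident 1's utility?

4

Report 4: project built, pays 4, utility 9 - 4 = 5.
Report 9: project built, pays 9, utility 9 - 9 = 0.
Report 12: project built, pays 12, utility 9 - 12 = -3.
The best choice is 4 with utility 5.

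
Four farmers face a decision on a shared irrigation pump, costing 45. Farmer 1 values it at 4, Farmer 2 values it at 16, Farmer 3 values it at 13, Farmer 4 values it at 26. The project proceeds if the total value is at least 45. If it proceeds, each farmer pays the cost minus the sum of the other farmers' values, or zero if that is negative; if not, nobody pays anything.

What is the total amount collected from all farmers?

Total value 59 ≥ cost 45, so it is built.
Farmer 1: others sum to 55; max(0, 45 - 55) = 0.
Farmer 2: others sum to 43; max(0, 45 - 43) = 2.
Farmer 3: others sum to 46; max(0, 45 - 46) = 0.
Farmer 4: others sum to 33; max(0, 45 - 33) = 12.
Total collected = 0 + 2 + 0 + 12 = 14.

14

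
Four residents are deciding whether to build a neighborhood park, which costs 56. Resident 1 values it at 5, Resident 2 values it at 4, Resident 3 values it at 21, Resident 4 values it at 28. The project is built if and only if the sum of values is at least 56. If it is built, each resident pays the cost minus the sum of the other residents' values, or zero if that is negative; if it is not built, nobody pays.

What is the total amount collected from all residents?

50

Total value 58 ≥ cost 56, so it is built.
Resident 1: others sum to 53; max(0, 56 - 53) = 3.
Resident 2: others sum to 54; max(0, 56 - 54) = 2.
Resident 3: others sum to 37; max(0, 56 - 37) = 19.
Resident 4: others sum to 30; max(0, 56 - 30) = 26.
Total collected = 3 + 2 + 19 + 26 = 50.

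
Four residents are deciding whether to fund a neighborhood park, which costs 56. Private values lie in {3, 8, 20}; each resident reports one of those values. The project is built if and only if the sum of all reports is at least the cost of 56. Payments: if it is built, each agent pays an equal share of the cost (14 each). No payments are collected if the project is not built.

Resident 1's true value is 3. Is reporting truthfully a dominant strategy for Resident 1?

Check each profile of the others' reports and compare truth against every alternative report.
Others report (8, 20, 20): truth gives 0, best alternative gives -11.
Others report (20, 8, 20): truth gives 0, best alternative gives -11.
Others report (20, 20, 8): truth gives 0, best alternative gives -11.
Others report (20, 20, 20): truth gives -11, best alternative gives -11.
Others report (3, 3, 3): truth gives 0, best alternative gives 0.
Others report (3, 3, 8): truth gives 0, best alternative gives 0.
(Remaining 21 profiles checked similarly; truth is weakly best in each.)
In every case the truthful report is at least as good as any alternative, so it is a dominant strategy.

Yes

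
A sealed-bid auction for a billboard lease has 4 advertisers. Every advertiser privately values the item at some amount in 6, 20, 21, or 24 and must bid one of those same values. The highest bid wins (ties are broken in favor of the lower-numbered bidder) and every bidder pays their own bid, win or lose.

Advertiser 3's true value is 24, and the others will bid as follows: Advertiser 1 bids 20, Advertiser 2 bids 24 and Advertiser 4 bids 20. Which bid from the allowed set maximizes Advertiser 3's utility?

6

Bid 6: loses but pays 6, utility -6.
Bid 20: loses but pays 20, utility -20.
Bid 21: loses but pays 21, utility -21.
Bid 24: loses but pays 24, utility -24.
The best choice is 6 with utility -6.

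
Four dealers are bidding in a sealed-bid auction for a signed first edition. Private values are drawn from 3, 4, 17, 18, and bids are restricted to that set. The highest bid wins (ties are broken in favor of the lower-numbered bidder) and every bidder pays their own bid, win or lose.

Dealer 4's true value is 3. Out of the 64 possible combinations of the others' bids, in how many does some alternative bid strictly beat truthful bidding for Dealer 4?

Others bid (3, 3, 3): truth gives -3; bid 4 gives -1 > -3. Violating.
Others bid (3, 3, 4): truth gives -3; no alternative beats it.
Others bid (3, 3, 17): truth gives -3; no alternative beats it.
(Checking all 64 profiles: 1 has a profitable deviation, 63 do not.)

1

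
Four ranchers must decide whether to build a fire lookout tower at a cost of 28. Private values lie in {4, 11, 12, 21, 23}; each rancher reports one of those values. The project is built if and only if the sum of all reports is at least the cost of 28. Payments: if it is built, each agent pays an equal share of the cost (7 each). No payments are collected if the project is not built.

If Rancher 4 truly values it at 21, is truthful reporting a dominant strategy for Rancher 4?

Yes

Check each profile of the others' reports and compare truth against every alternative report.
Others report (4, 4, 4): truth gives 14, best alternative gives 14.
Others report (4, 4, 11): truth gives 14, best alternative gives 14.
Others report (4, 4, 12): truth gives 14, best alternative gives 14.
Others report (4, 4, 21): truth gives 14, best alternative gives 14.
Others report (4, 4, 23): truth gives 14, best alternative gives 14.
Others report (4, 11, 4): truth gives 14, best alternative gives 14.
(Remaining 119 profiles checked similarly; truth is weakly best in each.)
In every case the truthful report is at least as good as any alternative, so it is a dominant strategy.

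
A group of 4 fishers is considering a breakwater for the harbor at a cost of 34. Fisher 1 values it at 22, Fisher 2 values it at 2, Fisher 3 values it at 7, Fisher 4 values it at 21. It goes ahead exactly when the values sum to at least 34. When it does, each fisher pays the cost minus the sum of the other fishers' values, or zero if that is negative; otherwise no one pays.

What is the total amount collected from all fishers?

7

Total value 52 ≥ cost 34, so it is built.
Fisher 1: others sum to 30; max(0, 34 - 30) = 4.
Fisher 2: others sum to 50; max(0, 34 - 50) = 0.
Fisher 3: others sum to 45; max(0, 34 - 45) = 0.
Fisher 4: others sum to 31; max(0, 34 - 31) = 3.
Total collected = 4 + 0 + 0 + 3 = 7.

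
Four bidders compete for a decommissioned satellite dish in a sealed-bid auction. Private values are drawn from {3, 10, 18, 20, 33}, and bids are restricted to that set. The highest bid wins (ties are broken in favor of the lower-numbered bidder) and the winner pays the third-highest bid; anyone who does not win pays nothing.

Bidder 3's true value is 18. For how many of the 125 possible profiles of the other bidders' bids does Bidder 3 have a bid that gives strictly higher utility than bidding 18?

24

Others bid (3, 3, 20): truth gives 0; bid 20 gives 15 > 0. Violating.
Others bid (3, 3, 33): truth gives 0; bid 33 gives 15 > 0. Violating.
Others bid (3, 10, 20): truth gives 0; bid 20 gives 8 > 0. Violating.
Others bid (3, 10, 33): truth gives 0; bid 33 gives 8 > 0. Violating.
Others bid (3, 3, 3): truth gives 15; no alternative beats it.
Others bid (3, 3, 10): truth gives 15; no alternative beats it.
(Checking all 125 profiles: 24 have a profitable deviation, 101 do not.)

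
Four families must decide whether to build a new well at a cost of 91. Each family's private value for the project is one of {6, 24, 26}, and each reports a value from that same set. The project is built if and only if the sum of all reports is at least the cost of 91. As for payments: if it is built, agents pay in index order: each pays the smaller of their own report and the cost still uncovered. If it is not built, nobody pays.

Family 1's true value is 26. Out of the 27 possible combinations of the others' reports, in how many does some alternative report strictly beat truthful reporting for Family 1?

8

Others report (24, 24, 24): truth gives 0; report 24 gives 2 > 0. Violating.
Others report (24, 24, 26): truth gives 0; report 24 gives 2 > 0. Violating.
Others report (24, 26, 24): truth gives 0; report 24 gives 2 > 0. Violating.
Others report (24, 26, 26): truth gives 0; report 24 gives 2 > 0. Violating.
Others report (6, 6, 6): truth gives 0; no alternative beats it.
Others report (6, 6, 24): truth gives 0; no alternative beats it.
(Checking all 27 profiles: 8 have a profitable deviation, 19 do not.)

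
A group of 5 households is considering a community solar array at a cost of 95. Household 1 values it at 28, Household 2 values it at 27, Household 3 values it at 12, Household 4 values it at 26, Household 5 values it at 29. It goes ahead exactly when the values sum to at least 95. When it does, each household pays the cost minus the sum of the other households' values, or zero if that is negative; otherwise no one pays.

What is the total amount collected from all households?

Total value 122 ≥ cost 95, so it is built.
Household 1: others sum to 94; max(0, 95 - 94) = 1.
Household 2: others sum to 95; max(0, 95 - 95) = 0.
Household 3: others sum to 110; max(0, 95 - 110) = 0.
Household 4: others sum to 96; max(0, 95 - 96) = 0.
Household 5: others sum to 93; max(0, 95 - 93) = 2.
Total collected = 1 + 0 + 0 + 0 + 2 = 3.

3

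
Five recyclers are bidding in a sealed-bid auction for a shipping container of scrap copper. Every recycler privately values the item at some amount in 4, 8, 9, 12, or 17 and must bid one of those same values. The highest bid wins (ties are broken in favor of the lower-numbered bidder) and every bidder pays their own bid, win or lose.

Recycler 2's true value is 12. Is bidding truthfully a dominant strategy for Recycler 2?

Consider the case where Recycler 1 bids 4, Recycler 3 bids 4, Recycler 4 bids 4 and Recycler 5 bids 4.
Truthful bid 12: wins, pays 12, utility 12 - 12 = 0.
Bid 8 instead: wins, pays 8, utility 12 - 8 = 4.
Since 4 > 0, bidding 8 is strictly better here, so truthful bidding is not dominant.

No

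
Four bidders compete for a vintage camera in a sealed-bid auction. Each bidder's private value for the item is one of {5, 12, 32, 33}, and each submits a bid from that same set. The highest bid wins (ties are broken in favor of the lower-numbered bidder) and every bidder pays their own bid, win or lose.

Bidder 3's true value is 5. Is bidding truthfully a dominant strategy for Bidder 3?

Yes

Check each profile of the others' bids and compare truth against every alternative bid.
Others bid (5, 5, 32): truth gives -5, best alternative gives -12.
Others bid (5, 5, 33): truth gives -5, best alternative gives -12.
Others bid (5, 12, 5): truth gives -5, best alternative gives -12.
Others bid (5, 12, 12): truth gives -5, best alternative gives -12.
Others bid (5, 12, 32): truth gives -5, best alternative gives -12.
Others bid (5, 12, 33): truth gives -5, best alternative gives -12.
(Remaining 58 profiles checked similarly; truth is weakly best in each.)
In every case the truthful bid is at least as good as any alternative, so it is a dominant strategy.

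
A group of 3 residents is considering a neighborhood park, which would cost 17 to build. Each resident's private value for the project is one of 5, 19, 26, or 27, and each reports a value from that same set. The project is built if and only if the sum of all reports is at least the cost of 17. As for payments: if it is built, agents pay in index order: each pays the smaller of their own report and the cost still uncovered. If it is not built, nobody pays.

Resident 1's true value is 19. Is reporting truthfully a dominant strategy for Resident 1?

No

Consider the case where Resident 2 reports 5 and Resident 3 reports 19.
Truthful report 19: project built, pays 17, utility 19 - 17 = 2.
Report 5 instead: project built, pays 5, utility 19 - 5 = 14.
Since 14 > 2, reporting 5 is strictly better here, so truthful reporting is not dominant.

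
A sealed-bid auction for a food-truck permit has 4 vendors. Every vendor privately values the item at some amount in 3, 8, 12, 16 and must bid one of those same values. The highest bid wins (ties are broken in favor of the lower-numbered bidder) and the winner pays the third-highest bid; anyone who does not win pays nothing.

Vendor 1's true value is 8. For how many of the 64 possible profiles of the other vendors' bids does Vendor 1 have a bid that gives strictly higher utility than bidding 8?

6

Others bid (3, 3, 12): truth gives 0; bid 12 gives 5 > 0. Violating.
Others bid (3, 3, 16): truth gives 0; bid 16 gives 5 > 0. Violating.
Others bid (3, 12, 3): truth gives 0; bid 12 gives 5 > 0. Violating.
Others bid (3, 16, 3): truth gives 0; bid 16 gives 5 > 0. Violating.
Others bid (3, 3, 3): truth gives 5; no alternative beats it.
Others bid (3, 3, 8): truth gives 5; no alternative beats it.
(Checking all 64 profiles: 6 have a profitable deviation, 58 do not.)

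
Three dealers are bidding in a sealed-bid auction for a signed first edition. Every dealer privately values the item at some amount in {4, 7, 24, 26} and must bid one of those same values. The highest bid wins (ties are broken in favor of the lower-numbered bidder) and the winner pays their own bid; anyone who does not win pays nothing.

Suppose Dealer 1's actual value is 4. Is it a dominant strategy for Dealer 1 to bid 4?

Yes

Check each profile of the others' bids and compare truth against every alternative bid.
Others bid (4, 4): truth gives 0, best alternative gives -3.
Others bid (4, 7): truth gives 0, best alternative gives -3.
Others bid (7, 4): truth gives 0, best alternative gives -3.
Others bid (7, 7): truth gives 0, best alternative gives -3.
Others bid (4, 24): truth gives 0, best alternative gives 0.
Others bid (4, 26): truth gives 0, best alternative gives 0.
(Remaining 10 profiles checked similarly; truth is weakly best in each.)
In every case the truthful bid is at least as good as any alternative, so it is a dominant strategy.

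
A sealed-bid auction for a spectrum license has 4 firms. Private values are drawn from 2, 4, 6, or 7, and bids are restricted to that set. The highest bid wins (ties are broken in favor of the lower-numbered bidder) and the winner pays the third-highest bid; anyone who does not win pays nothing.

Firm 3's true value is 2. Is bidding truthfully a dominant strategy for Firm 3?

Check each profile of the others' bids and compare truth against every alternative bid.
Others bid (2, 2, 2): truth gives 0, best alternative gives 0.
Others bid (2, 2, 4): truth gives 0, best alternative gives 0.
Others bid (2, 2, 6): truth gives 0, best alternative gives 0.
Others bid (2, 2, 7): truth gives 0, best alternative gives 0.
Others bid (2, 4, 2): truth gives 0, best alternative gives 0.
Others bid (2, 4, 4): truth gives 0, best alternative gives 0.
(Remaining 58 profiles checked similarly; truth is weakly best in each.)
In every case the truthful bid is at least as good as any alternative, so it is a dominant strategy.

Yes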